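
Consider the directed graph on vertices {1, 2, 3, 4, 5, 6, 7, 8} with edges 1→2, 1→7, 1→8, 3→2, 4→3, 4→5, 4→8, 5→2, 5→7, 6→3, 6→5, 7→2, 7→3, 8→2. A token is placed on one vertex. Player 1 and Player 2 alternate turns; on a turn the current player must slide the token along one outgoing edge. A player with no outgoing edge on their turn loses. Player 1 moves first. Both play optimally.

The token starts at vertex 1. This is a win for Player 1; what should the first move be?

Move to 2.

Compute win/loss labels from the base case upward. A position with no move is L. Any other position is W if it can reach an L in one move, else L.
Every edge goes from a vertex to one that appears earlier in the order 2, 8, 3, 7, 1, 5, 4, 6, so processing vertices in that order labels each vertex after all of its successors.
2: no outgoing edge → L
8: reaches L-position 2 → W
3: reaches L-position 2 → W
7: reaches L-position 2 → W
1: reaches L-position 2 → W
5: reaches L-position 2 → W
4: only reaches 5(W), 3(W), 8(W), all W → L
6: only reaches 5(W), 3(W), all W → L
From 1, the L positions reachable in one move are: 2.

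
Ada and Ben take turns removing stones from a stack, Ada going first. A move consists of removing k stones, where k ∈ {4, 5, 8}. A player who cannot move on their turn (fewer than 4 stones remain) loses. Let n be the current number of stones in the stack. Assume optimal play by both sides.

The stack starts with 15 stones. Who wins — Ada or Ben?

Ben wins.

Work bottom-up. With no move the player to move loses. Otherwise the position is W if at least one move leads to an L position for the opponent, and L if every move leads to a W.
n=0: no move → L
n=1: no move → L
n=2: no move → L
n=3: no move → L
n=4: W (go to 0, an L position)
n=5: W (go to 1, an L position)
n=6: W (go to 2, an L position)
n=7: W (go to 3, an L position)
n=8: W (go to 3, an L position)
n=9: W (go to 1, an L position)
n=10: W (go to 2, an L position)
n=11: W (go to 3, an L position)
n=12: L (options 8(W), 7(W), 4(W) are all W)
n=13: L (options 9(W), 8(W), 5(W) are all W)
n=14: L (options 10(W), 9(W), 6(W) are all W)
n=15: L (options 11(W), 10(W), 7(W) are all W)
Every move from 15 reaches a W position, so the mover loses.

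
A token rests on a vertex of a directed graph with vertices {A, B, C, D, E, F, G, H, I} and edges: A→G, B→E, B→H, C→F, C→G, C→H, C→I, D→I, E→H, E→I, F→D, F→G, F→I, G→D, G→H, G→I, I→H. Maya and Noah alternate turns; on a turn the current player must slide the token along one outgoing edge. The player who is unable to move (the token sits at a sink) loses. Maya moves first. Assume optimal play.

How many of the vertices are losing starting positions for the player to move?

Compute win/loss labels from the base case upward. A position with no move is L. Any other position is W if it can reach an L in one move, else L.
Every edge goes from a vertex to one that appears earlier in the order H, I, E, D, G, F, A, C, B, so processing vertices in that order labels each vertex after all of its successors.
H: no outgoing edge → L
I: →H(L), so W
E: →H(L), so W
D: →I(W) only, which is W, so L
G: →D(L), so W
F: →D(L), so W
A: →G(W) only, which is W, so L
C: →H(L), so W
B: →H(L), so W
The L vertices are A, D, H; that is 3 in all.

3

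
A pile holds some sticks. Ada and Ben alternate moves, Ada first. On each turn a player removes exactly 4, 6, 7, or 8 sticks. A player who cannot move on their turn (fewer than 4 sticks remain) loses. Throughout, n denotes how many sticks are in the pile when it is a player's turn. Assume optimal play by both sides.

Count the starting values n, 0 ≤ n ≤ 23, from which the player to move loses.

Classify positions by backward induction: terminal positions (no move available) are L. From any other position, the mover wins iff some move reaches an L.
n=0: no move → L
n=1: no move → L
n=2: no move → L
n=3: no move → L
n=4: W (go to 0, an L position)
n=5: W (go to 1, an L position)
n=6: W (go to 2, an L position)
n=7: W (go to 3, an L position)
n=8: W (go to 2, an L position)
n=9: W (go to 3, an L position)
n=10: W (go to 3, an L position)
n=11: W (go to 3, an L position)
n=12: L (options 8(W), 6(W), 5(W), 4(W) are all W)
n=13: L (options 9(W), 7(W), 6(W), 5(W) are all W)
n=14: L (options 10(W), 8(W), 7(W), 6(W) are all W)
n=15: L (options 11(W), 9(W), 8(W), 7(W) are all W)
n=16: W (go to 12, an L position)
n=17: W (go to 13, an L position)
n=18: W (go to 14, an L position)
n=19: W (go to 15, an L position)
n=20: W (go to 14, an L position)
n=21: W (go to 15, an L position)
n=22: W (go to 15, an L position)
n=23: W (go to 15, an L position)
L entries with 0 ≤ n ≤ 23: n = 0, 1, 2, 3, 12, 13, 14, 15; that makes 8.

8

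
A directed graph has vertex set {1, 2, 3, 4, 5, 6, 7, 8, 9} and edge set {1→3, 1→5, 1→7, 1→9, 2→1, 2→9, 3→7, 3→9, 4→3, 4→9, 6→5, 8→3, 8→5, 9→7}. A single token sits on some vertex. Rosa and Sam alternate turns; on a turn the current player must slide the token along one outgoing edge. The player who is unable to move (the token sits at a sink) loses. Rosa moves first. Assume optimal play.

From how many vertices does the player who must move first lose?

Compute win/loss labels from the base case upward. A position with no move is L. Any other position is W if it can reach an L in one move, else L.
Every edge goes from a vertex to one that appears earlier in the order 7, 5, 9, 3, 1, 6, 2, 8, 4, so processing vertices in that order labels each vertex after all of its successors.
7: no outgoing edge → L
5: no outgoing edge → L
9: can move to 7, which is L ⇒ W
3: can move to 7, which is L ⇒ W
1: can move to 5, which is L ⇒ W
6: can move to 5, which is L ⇒ W
2: moves to 1(W), 9(W); every one is W ⇒ L
8: can move to 5, which is L ⇒ W
4: moves to 3(W), 9(W); every one is W ⇒ L
The L vertices are 2, 4, 5, 7; that is 4 in all.

4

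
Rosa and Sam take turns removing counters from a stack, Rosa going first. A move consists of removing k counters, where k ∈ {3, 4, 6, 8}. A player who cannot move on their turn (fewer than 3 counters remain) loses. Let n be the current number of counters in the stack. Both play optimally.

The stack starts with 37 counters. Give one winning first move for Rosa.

Compute win/loss labels from the base case upward. A position with no move is L. Any other position is W if it can reach an L in one move, else L.
n=0: no move → L
n=1: no move → L
n=2: no move → L
n=3: can move to 0, which is L ⇒ W
n=4: can move to 1, which is L ⇒ W
n=5: can move to 2, which is L ⇒ W
n=6: can move to 2, which is L ⇒ W
n=7: can move to 1, which is L ⇒ W
n=8: can move to 2, which is L ⇒ W
n=9: can move to 1, which is L ⇒ W
n=10: can move to 2, which is L ⇒ W
n=11: moves to 8(W), 7(W), 5(W), 3(W); every one is W ⇒ L
n=12: moves to 9(W), 8(W), 6(W), 4(W); every one is W ⇒ L
n=13: moves to 10(W), 9(W), 7(W), 5(W); every one is W ⇒ L
n=14: can move to 11, which is L ⇒ W
n=15: can move to 12, which is L ⇒ W
n=16: can move to 13, which is L ⇒ W
n=17: can move to 13, which is L ⇒ W
n=18: can move to 12, which is L ⇒ W
n=19: can move to 13, which is L ⇒ W
n=20: can move to 12, which is L ⇒ W
n=21: can move to 13, which is L ⇒ W
n=22: moves to 19(W), 18(W), 16(W), 14(W); every one is W ⇒ L
n=23: moves to 20(W), 19(W), 17(W), 15(W); every one is W ⇒ L
n=24: moves to 21(W), 20(W), 18(W), 16(W); every one is W ⇒ L
n=25: can move to 22, which is L ⇒ W
n=26: can move to 23, which is L ⇒ W
n=27: can move to 24, which is L ⇒ W
n=28: can move to 24, which is L ⇒ W
n=29: can move to 23, which is L ⇒ W
n=30: can move to 24, which is L ⇒ W
n=31: can move to 23, which is L ⇒ W
n=32: can move to 24, which is L ⇒ W
n=33: moves to 30(W), 29(W), 27(W), 25(W); every one is W ⇒ L
n=34: moves to 31(W), 30(W), 28(W), 26(W); every one is W ⇒ L
n=35: moves to 32(W), 31(W), 29(W), 27(W); every one is W ⇒ L
n=36: can move to 33, which is L ⇒ W
n=37: can move to 34, which is L ⇒ W
From 37, the L positions reachable in one move are: 34, 33. Any move reaching one of these is winning.

Remove 3, leaving 34.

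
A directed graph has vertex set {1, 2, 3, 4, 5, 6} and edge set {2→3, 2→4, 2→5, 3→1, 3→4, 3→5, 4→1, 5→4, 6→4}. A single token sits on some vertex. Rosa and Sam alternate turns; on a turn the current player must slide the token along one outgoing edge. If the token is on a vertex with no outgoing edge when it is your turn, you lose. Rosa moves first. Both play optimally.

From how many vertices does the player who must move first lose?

3

Build the W/L table. Terminal = L. A non-terminal position is W if it has a move to some L; otherwise it is L.
Every edge goes from a vertex to one that appears earlier in the order 1, 4, 5, 3, 6, 2, so processing vertices in that order labels each vertex after all of its successors.
1: no outgoing edge → L
4: reaches L-position 1 → W
5: only reaches 4(W), which is W → L
3: reaches L-position 5 → W
6: only reaches 4(W), which is W → L
2: reaches L-position 5 → W
The L vertices are 1, 5, 6; that is 3 in all.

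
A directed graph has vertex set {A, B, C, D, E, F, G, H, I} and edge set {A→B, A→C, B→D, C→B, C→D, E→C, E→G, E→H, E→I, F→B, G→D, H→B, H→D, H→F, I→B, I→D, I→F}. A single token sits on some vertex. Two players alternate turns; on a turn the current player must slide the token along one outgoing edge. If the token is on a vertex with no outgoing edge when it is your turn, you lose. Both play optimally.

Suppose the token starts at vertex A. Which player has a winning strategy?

The second player wins.

Build the W/L table. Terminal = L. A non-terminal position is W if it has a move to some L; otherwise it is L.
Every edge goes from a vertex to one that appears earlier in the order D, B, C, F, A, G, H, I, E, so processing vertices in that order labels each vertex after all of its successors.
D: no outgoing edge → L
B: →D(L), so W
C: →D(L), so W
F: →B(W) only, which is W, so L
A: →C(W), B(W) — all W, so L
G: →D(L), so W
H: →F(L), so W
I: →F(L), so W
E: →I(W), H(W), G(W), C(W) — all W, so L
The starting position A is L: whatever the player to move does, the opponent receives a W position.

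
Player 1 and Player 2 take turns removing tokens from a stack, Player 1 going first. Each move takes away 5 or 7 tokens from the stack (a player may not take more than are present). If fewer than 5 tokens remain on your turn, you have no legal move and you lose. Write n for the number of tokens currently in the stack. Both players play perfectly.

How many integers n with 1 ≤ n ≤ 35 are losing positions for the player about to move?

14

Label each position W (a win for the player to move) or L (a loss). A position with no legal move is L; any other position is W exactly when some move reaches an L, and L when every move reaches a W.
n=0: no move → L
n=1: no move → L
n=2: no move → L
n=3: no move → L
n=4: no move → L
n=5: W (go to 0, an L position)
n=6: W (go to 1, an L position)
n=7: W (go to 2, an L position)
n=8: W (go to 3, an L position)
n=9: W (go to 4, an L position)
n=10: W (go to 3, an L position)
n=11: W (go to 4, an L position)
n=12: L (options 7(W), 5(W) are all W)
n=13: L (options 8(W), 6(W) are all W)
n=14: L (options 9(W), 7(W) are all W)
n=15: L (options 10(W), 8(W) are all W)
n=16: L (options 11(W), 9(W) are all W)
n=17: W (go to 12, an L position)
n=18: W (go to 13, an L position)
n=19: W (go to 14, an L position)
n=20: W (go to 15, an L position)
n=21: W (go to 16, an L position)
n=22: W (go to 15, an L position)
n=23: W (go to 16, an L position)
n=24: L (options 19(W), 17(W) are all W)
n=25: L (options 20(W), 18(W) are all W)
n=26: L (options 21(W), 19(W) are all W)
n=27: L (options 22(W), 20(W) are all W)
n=28: L (options 23(W), 21(W) are all W)
n=29: W (go to 24, an L position)
n=30: W (go to 25, an L position)
n=31: W (go to 26, an L position)
n=32: W (go to 27, an L position)
n=33: W (go to 28, an L position)
n=34: W (go to 27, an L position)
n=35: W (go to 28, an L position)
L entries with 1 ≤ n ≤ 35 (n=0 is outside the asked range and is not counted): n = 1, 2, 3, 4, 12, 13, 14, 15, 16, 24, 25, 26, 27, 28; that makes 14.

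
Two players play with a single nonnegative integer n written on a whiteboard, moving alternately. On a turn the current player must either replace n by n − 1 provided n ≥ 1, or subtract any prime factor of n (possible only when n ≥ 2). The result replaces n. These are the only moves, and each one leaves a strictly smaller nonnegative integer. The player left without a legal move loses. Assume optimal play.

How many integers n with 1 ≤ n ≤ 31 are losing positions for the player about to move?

Work bottom-up. With no move the player to move loses. Otherwise the position is W if at least one move leads to an L position for the opponent, and L if every move leads to a W.
n=0: no move → L
n=1: can move to 0, which is L ⇒ W
n=2: can move to 0, which is L ⇒ W
n=3: can move to 0, which is L ⇒ W
n=4: moves to 2(W), 3(W); every one is W ⇒ L
n=5: can move to 0, which is L ⇒ W
n=6: can move to 4, which is L ⇒ W
n=7: can move to 0, which is L ⇒ W
n=8: moves to 6(W), 7(W); every one is W ⇒ L
n=9: can move to 8, which is L ⇒ W
n=10: can move to 8, which is L ⇒ W
n=11: can move to 0, which is L ⇒ W
n=12: moves to 9(W), 10(W), 11(W); every one is W ⇒ L
n=13: can move to 0, which is L ⇒ W
n=14: can move to 12, which is L ⇒ W
n=15: can move to 12, which is L ⇒ W
n=16: moves to 14(W), 15(W); every one is W ⇒ L
n=17: can move to 0, which is L ⇒ W
n=18: can move to 16, which is L ⇒ W
n=19: can move to 0, which is L ⇒ W
n=20: moves to 15(W), 18(W), 19(W); every one is W ⇒ L
n=21: can move to 20, which is L ⇒ W
n=22: can move to 20, which is L ⇒ W
n=23: can move to 0, which is L ⇒ W
n=24: moves to 21(W), 22(W), 23(W); every one is W ⇒ L
n=25: can move to 20, which is L ⇒ W
n=26: can move to 24, which is L ⇒ W
n=27: can move to 24, which is L ⇒ W
n=28: moves to 21(W), 26(W), 27(W); every one is W ⇒ L
n=29: can move to 0, which is L ⇒ W
n=30: can move to 28, which is L ⇒ W
n=31: can move to 0, which is L ⇒ W
L entries with 1 ≤ n ≤ 31 (n=0 is outside the asked range and is not counted): n = 4, 8, 12, 16, 20, 24, 28; that makes 7.

7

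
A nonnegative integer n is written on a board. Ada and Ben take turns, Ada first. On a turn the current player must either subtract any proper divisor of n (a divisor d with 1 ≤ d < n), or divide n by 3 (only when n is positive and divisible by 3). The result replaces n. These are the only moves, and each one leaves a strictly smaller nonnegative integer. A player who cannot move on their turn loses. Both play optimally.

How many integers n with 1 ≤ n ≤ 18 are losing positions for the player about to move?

Positions with no move are L. A position that does have a move is losing for the player to move precisely when every available move leads to a winning position for the opponent. Fill in the labels:
n=0: no move → L
n=1: no move → L
n=2: can move to 1, which is L ⇒ W
n=3: can move to 1, which is L ⇒ W
n=4: moves to 2(W), 3(W); every one is W ⇒ L
n=5: can move to 4, which is L ⇒ W
n=6: can move to 4, which is L ⇒ W
n=7: the only move is to 6(W), a W ⇒ L
n=8: can move to 4, which is L ⇒ W
n=9: moves to 3(W), 6(W), 8(W); every one is W ⇒ L
n=10: can move to 9, which is L ⇒ W
n=11: the only move is to 10(W), a W ⇒ L
n=12: can move to 4, which is L ⇒ W
n=13: the only move is to 12(W), a W ⇒ L
n=14: can move to 7, which is L ⇒ W
n=15: moves to 5(W), 10(W), 12(W), 14(W); every one is W ⇒ L
n=16: can move to 15, which is L ⇒ W
n=17: the only move is to 16(W), a W ⇒ L
n=18: can move to 9, which is L ⇒ W
L entries with 1 ≤ n ≤ 18 (n=0 is outside the asked range and is not counted): n = 1, 4, 7, 9, 11, 13, 15, 17; that makes 8.

8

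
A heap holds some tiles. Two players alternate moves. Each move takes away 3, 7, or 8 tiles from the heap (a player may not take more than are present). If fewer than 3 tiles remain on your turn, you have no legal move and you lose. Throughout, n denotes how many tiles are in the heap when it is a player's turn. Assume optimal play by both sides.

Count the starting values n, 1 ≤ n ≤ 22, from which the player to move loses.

9

Label each position W (a win for the player to move) or L (a loss). A position with no legal move is L; any other position is W exactly when some move reaches an L, and L when every move reaches a W.
n=0: no move → L
n=1: no move → L
n=2: no move → L
n=3: →0(L), so W
n=4: →1(L), so W
n=5: →2(L), so W
n=6: →3(W) only, which is W, so L
n=7: →0(L), so W
n=8: →1(L), so W
n=9: →6(L), so W
n=10: →2(L), so W
n=11: →8(W), 4(W), 3(W) — all W, so L
n=12: →9(W), 5(W), 4(W) — all W, so L
n=13: →6(L), so W
n=14: →11(L), so W
n=15: →12(L), so W
n=16: →13(W), 9(W), 8(W) — all W, so L
n=17: →14(W), 10(W), 9(W) — all W, so L
n=18: →11(L), so W
n=19: →16(L), so W
n=20: →17(L), so W
n=21: →18(W), 14(W), 13(W) — all W, so L
n=22: →19(W), 15(W), 14(W) — all W, so L
L entries with 1 ≤ n ≤ 22 (n=0 is outside the asked range and is not counted): n = 1, 2, 6, 11, 12, 16, 17, 21, 22; that makes 9.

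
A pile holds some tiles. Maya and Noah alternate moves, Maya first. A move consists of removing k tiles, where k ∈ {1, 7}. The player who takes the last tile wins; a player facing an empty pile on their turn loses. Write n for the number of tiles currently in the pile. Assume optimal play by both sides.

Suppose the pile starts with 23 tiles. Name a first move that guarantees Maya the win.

Compute win/loss labels from the base case upward. A position with no move is L. Any other position is W if it can reach an L in one move, else L.
n=0: no move → L
n=1: W (go to 0, an L position)
n=2: L (sole option 1(W) is W)
n=3: W (go to 2, an L position)
n=4: L (sole option 3(W) is W)
n=5: W (go to 4, an L position)
n=6: L (sole option 5(W) is W)
n=7: W (go to 6, an L position)
n=8: L (options 7(W), 1(W) are all W)
n=9: W (go to 8, an L position)
n=10: L (options 9(W), 3(W) are all W)
n=11: W (go to 10, an L position)
n=12: L (options 11(W), 5(W) are all W)
n=13: W (go to 12, an L position)
n=14: L (options 13(W), 7(W) are all W)
n=15: W (go to 14, an L position)
n=16: L (options 15(W), 9(W) are all W)
n=17: W (go to 16, an L position)
n=18: L (options 17(W), 11(W) are all W)
n=19: W (go to 18, an L position)
n=20: L (options 19(W), 13(W) are all W)
n=21: W (go to 20, an L position)
n=22: L (options 21(W), 15(W) are all W)
n=23: W (go to 22, an L position)
From 23, the L positions reachable in one move are: 22, 16. Any move reaching one of these is winning.

Remove 1, leaving 22.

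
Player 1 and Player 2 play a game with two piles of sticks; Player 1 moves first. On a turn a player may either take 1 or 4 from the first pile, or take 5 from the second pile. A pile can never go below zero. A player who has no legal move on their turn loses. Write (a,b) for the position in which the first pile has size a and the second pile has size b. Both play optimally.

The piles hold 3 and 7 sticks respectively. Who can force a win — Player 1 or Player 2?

Player 2 wins.

Compute win/loss labels from the base case upward. A position with no move is L. Any other position is W if it can reach an L in one move, else L.
No move ever increases a pile, so every position that can arise here has a ≤ 3 and b ≤ 7; it is enough to label the cells with 0 ≤ a ≤ 3 and 0 ≤ b ≤ 7.
Every move lowers a or b (never raises either), so fill the grid row by row in increasing a, and left to right within a row: each cell's successors are then already labelled.
      b=0  b=1  b=2  b=3  b=4  b=5  b=6  b=7
a=0:    L    L    L    L    L    W    W    W
a=1:    W    W    W    W    W    L    L    L
a=2:    L    L    L    L    L    W    W    W
a=3:    W    W    W    W    W    L    L    L
Cells with no legal move (terminal, hence L): (0,0), (0,1), (0,2), (0,3), (0,4).
The remaining L cells, each justified by listing all of its moves:
(1,5): only reaches (0,5)(W), (1,0)(W), all W → L
(1,6): only reaches (0,6)(W), (1,1)(W), all W → L
(1,7): only reaches (0,7)(W), (1,2)(W), all W → L
(2,0): only reaches (1,0)(W), which is W → L
(2,1): only reaches (1,1)(W), which is W → L
(2,2): only reaches (1,2)(W), which is W → L
(2,3): only reaches (1,3)(W), which is W → L
(2,4): only reaches (1,4)(W), which is W → L
(3,5): only reaches (2,5)(W), (3,0)(W), all W → L
(3,6): only reaches (2,6)(W), (3,1)(W), all W → L
(3,7): only reaches (2,7)(W), (3,2)(W), all W → L
Every other cell has at least one move into one of the L cells above, so it is W.
Every move from (3,7) reaches a W position, so the mover loses.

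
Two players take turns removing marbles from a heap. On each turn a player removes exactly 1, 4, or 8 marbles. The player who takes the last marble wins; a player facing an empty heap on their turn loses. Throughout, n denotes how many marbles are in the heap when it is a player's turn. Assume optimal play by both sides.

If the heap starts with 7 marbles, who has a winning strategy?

The second player wins.

Classify positions by backward induction: terminal positions (no move available) are L. From any other position, the mover wins iff some move reaches an L.
n=0: no move → L
n=1: W (go to 0, an L position)
n=2: L (sole option 1(W) is W)
n=3: W (go to 2, an L position)
n=4: W (go to 0, an L position)
n=5: L (options 4(W), 1(W) are all W)
n=6: W (go to 5, an L position)
n=7: L (options 6(W), 3(W) are all W)
Every move from 7 reaches a W position, so the mover loses.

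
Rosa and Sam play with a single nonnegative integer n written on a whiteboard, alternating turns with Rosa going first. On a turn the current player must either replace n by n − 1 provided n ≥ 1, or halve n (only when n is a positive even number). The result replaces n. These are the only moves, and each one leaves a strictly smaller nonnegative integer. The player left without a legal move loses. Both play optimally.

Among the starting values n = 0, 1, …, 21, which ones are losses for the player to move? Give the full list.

Work bottom-up. With no move the player to move loses. Otherwise the position is W if at least one move leads to an L position for the opponent, and L if every move leads to a W.
n=0: no move → L
n=1: →0(L), so W
n=2: →1(W) only, which is W, so L
n=3: →2(L), so W
n=4: →2(L), so W
n=5: →4(W) only, which is W, so L
n=6: →5(L), so W
n=7: →6(W) only, which is W, so L
n=8: →7(L), so W
n=9: →8(W) only, which is W, so L
n=10: →5(L), so W
n=11: →10(W) only, which is W, so L
n=12: →11(L), so W
n=13: →12(W) only, which is W, so L
n=14: →7(L), so W
n=15: →14(W) only, which is W, so L
n=16: →15(L), so W
n=17: →16(W) only, which is W, so L
n=18: →9(L), so W
n=19: →18(W) only, which is W, so L
n=20: →19(L), so W
n=21: →20(W) only, which is W, so L
Reading off the rows marked L gives the requested list; there are 11 such values of n.

0, 2, 5, 7, 9, 11, 13, 15, 17, 19, 21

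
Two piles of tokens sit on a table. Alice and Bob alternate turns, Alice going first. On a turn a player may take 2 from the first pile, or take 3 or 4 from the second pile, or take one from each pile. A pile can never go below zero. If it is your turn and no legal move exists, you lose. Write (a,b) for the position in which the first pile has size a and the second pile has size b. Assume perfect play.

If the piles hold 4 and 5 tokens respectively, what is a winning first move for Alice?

Move to (2,5).

Classify positions by backward induction: terminal positions (no move available) are L. From any other position, the mover wins iff some move reaches an L.
No move ever increases a pile, so every position that can arise here has a ≤ 4 and b ≤ 5; it is enough to label the cells with 0 ≤ a ≤ 4 and 0 ≤ b ≤ 5.
Every move lowers a or b (never raises either), so fill the grid row by row in increasing a, and left to right within a row: each cell's successors are then already labelled.
      b=0  b=1  b=2  b=3  b=4  b=5
a=0:    L    L    L    W    W    W
a=1:    L    W    W    W    W    L
a=2:    W    W    W    L    L    L
a=3:    W    L    L    L    W    W
a=4:    L    L    W    W    W    W
Cells with no legal move (terminal, hence L): (0,0), (0,1), (0,2), (1,0).
The remaining L cells, each justified by listing all of its moves:
(1,5): L (options (1,2)(W), (1,1)(W), (0,4)(W) are all W)
(2,3): L (options (0,3)(W), (2,0)(W), (1,2)(W) are all W)
(2,4): L (options (0,4)(W), (2,1)(W), (2,0)(W), (1,3)(W) are all W)
(2,5): L (options (0,5)(W), (2,2)(W), (2,1)(W), (1,4)(W) are all W)
(3,1): L (options (1,1)(W), (2,0)(W) are all W)
(3,2): L (options (1,2)(W), (2,1)(W) are all W)
(3,3): L (options (1,3)(W), (3,0)(W), (2,2)(W) are all W)
(4,0): L (sole option (2,0)(W) is W)
(4,1): L (options (2,1)(W), (3,0)(W) are all W)
Every other cell has at least one move into one of the L cells above, so it is W.
From (4,5), the L positions reachable in one move are: (2,5), (4,1). Any move reaching one of these is winning.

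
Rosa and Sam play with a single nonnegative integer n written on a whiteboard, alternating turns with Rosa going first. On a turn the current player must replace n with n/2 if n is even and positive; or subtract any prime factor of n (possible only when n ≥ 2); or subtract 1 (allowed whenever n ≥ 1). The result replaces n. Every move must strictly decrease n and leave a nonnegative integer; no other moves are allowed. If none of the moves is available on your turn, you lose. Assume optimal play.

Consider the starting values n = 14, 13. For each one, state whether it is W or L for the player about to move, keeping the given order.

14: L, 13: W

Classify positions by backward induction: terminal positions (no move available) are L. From any other position, the mover wins iff some move reaches an L.
n=0: no move → L
n=1: →0(L), so W
n=2: →0(L), so W
n=3: →0(L), so W
n=4: →2(W), 3(W) — all W, so L
n=5: →0(L), so W
n=6: →4(L), so W
n=7: →0(L), so W
n=8: →4(L), so W
n=9: →6(W), 8(W) — all W, so L
n=10: →9(L), so W
n=11: →0(L), so W
n=12: →9(L), so W
n=13: →0(L), so W
n=14: →7(W), 12(W), 13(W) — all W, so L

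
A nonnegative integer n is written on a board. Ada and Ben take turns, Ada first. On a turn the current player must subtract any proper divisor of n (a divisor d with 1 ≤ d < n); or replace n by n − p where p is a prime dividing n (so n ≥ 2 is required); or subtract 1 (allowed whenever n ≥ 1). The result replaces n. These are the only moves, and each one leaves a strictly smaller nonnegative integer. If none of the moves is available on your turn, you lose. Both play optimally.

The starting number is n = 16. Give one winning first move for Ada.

Label each position W (a win for the player to move) or L (a loss). A position with no legal move is L; any other position is W exactly when some move reaches an L, and L when every move reaches a W.
n=0: no move → L
n=1: →0(L), so W
n=2: →0(L), so W
n=3: →0(L), so W
n=4: →2(W), 3(W) — all W, so L
n=5: →0(L), so W
n=6: →4(L), so W
n=7: →0(L), so W
n=8: →4(L), so W
n=9: →6(W), 8(W) — all W, so L
n=10: →9(L), so W
n=11: →0(L), so W
n=12: →9(L), so W
n=13: →0(L), so W
n=14: →7(W), 12(W), 13(W) — all W, so L
n=15: →14(L), so W
n=16: →14(L), so W
From 16, the L positions reachable in one move are: 14.

Move to 14.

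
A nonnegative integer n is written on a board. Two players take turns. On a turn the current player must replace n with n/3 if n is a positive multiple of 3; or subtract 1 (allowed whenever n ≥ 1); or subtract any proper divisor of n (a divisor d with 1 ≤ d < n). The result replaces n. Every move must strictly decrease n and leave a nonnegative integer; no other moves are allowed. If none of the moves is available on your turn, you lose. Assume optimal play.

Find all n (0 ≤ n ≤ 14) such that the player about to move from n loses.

0, 2, 5, 7, 9, 11, 13

Classify positions by backward induction: terminal positions (no move available) are L. From any other position, the mover wins iff some move reaches an L.
n=0: no move → L
n=1: →0(L), so W
n=2: →1(W) only, which is W, so L
n=3: →2(L), so W
n=4: →2(L), so W
n=5: →4(W) only, which is W, so L
n=6: →2(L), so W
n=7: →6(W) only, which is W, so L
n=8: →7(L), so W
n=9: →3(W), 6(W), 8(W) — all W, so L
n=10: →5(L), so W
n=11: →10(W) only, which is W, so L
n=12: →9(L), so W
n=13: →12(W) only, which is W, so L
n=14: →7(L), so W
The losing starting values of n are exactly the entries labelled L in this table (7 of them).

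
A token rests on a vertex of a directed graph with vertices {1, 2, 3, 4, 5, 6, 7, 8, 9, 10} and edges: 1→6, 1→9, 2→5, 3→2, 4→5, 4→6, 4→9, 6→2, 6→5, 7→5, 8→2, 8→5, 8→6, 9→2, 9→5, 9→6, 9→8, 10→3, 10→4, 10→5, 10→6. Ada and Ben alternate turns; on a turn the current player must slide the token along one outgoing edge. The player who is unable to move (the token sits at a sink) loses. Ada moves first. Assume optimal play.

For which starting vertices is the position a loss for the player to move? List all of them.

1, 3, 5

Positions with no move are L. A position that does have a move is losing for the player to move precisely when every available move leads to a winning position for the opponent. Fill in the labels:
Every edge goes from a vertex to one that appears earlier in the order 5, 2, 6, 8, 7, 9, 1, 3, 4, 10, so processing vertices in that order labels each vertex after all of its successors.
5: no outgoing edge → L
2: W (go to 5, an L position)
6: W (go to 5, an L position)
8: W (go to 5, an L position)
7: W (go to 5, an L position)
9: W (go to 5, an L position)
1: L (options 9(W), 6(W) are all W)
3: L (sole option 2(W) is W)
4: W (go to 5, an L position)
10: W (go to 3, an L position)
The losing starting vertices are exactly the entries labelled L in this table (3 of them).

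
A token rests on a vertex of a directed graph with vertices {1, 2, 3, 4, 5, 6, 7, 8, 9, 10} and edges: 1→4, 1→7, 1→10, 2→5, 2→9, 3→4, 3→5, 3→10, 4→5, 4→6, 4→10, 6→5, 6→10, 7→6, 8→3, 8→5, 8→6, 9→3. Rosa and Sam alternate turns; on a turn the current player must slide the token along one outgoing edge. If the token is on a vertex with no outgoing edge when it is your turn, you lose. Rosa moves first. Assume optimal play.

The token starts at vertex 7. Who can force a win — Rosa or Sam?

Work bottom-up. With no move the player to move loses. Otherwise the position is W if at least one move leads to an L position for the opponent, and L if every move leads to a W.
Every edge goes from a vertex to one that appears earlier in the order 5, 10, 6, 4, 3, 9, 7, 8, 1, 2, so processing vertices in that order labels each vertex after all of its successors.
5: no outgoing edge → L
10: no outgoing edge → L
6: can move to 10, which is L ⇒ W
4: can move to 10, which is L ⇒ W
3: can move to 10, which is L ⇒ W
9: the only move is to 3(W), a W ⇒ L
7: the only move is to 6(W), a W ⇒ L
8: can move to 5, which is L ⇒ W
1: can move to 7, which is L ⇒ W
2: can move to 9, which is L ⇒ W
Every move from 7 reaches a W position, so the mover loses.

Sam wins.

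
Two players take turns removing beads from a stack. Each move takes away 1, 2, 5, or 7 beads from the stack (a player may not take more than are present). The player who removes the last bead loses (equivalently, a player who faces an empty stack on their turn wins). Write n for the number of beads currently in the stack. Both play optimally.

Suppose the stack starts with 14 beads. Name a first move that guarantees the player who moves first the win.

Label each position W (a win for the player to move) or L (a loss). A position with no legal move is W; any other position is W exactly when some move reaches an L, and L when every move reaches a W.
n=0: no move; the opponent has just taken the last bead and therefore loses → W
n=1: →0(W) only, which is W, so L
n=2: →1(L), so W
n=3: →1(L), so W
n=4: →3(W), 2(W) — all W, so L
n=5: →4(L), so W
n=6: →4(L), so W
n=7: →6(W), 5(W), 2(W), 0(W) — all W, so L
n=8: →7(L), so W
n=9: →7(L), so W
n=10: →9(W), 8(W), 5(W), 3(W) — all W, so L
n=11: →10(L), so W
n=12: →10(L), so W
n=13: →12(W), 11(W), 8(W), 6(W) — all W, so L
n=14: →13(L), so W
From 14, the L positions reachable in one move are: 13, 7. Any move reaching one of these is winning.

Remove 1, leaving 13.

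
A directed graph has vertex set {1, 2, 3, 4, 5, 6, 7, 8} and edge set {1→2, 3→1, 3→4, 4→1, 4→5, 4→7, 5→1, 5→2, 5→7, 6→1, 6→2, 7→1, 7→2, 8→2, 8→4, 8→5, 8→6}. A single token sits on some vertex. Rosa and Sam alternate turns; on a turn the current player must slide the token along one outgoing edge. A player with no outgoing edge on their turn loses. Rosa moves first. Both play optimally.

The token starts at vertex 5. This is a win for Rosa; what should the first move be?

Move to 2.

Build the W/L table. Terminal = L. A non-terminal position is W if it has a move to some L; otherwise it is L.
Every edge goes from a vertex to one that appears earlier in the order 2, 1, 7, 5, 4, 6, 3, 8, so processing vertices in that order labels each vertex after all of its successors.
2: no outgoing edge → L
1: can move to 2, which is L ⇒ W
7: can move to 2, which is L ⇒ W
5: can move to 2, which is L ⇒ W
4: moves to 5(W), 7(W), 1(W); every one is W ⇒ L
6: can move to 2, which is L ⇒ W
3: can move to 4, which is L ⇒ W
8: can move to 4, which is L ⇒ W
From 5, the L positions reachable in one move are: 2.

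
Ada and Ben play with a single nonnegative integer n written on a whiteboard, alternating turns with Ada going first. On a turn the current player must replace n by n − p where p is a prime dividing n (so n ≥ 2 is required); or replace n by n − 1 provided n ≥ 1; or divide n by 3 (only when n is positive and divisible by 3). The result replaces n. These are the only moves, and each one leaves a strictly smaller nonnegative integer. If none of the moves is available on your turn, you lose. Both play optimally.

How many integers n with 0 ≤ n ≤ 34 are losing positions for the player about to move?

Label each position W (a win for the player to move) or L (a loss). A position with no legal move is L; any other position is W exactly when some move reaches an L, and L when every move reaches a W.
n=0: no move → L
n=1: can move to 0, which is L ⇒ W
n=2: can move to 0, which is L ⇒ W
n=3: can move to 0, which is L ⇒ W
n=4: moves to 2(W), 3(W); every one is W ⇒ L
n=5: can move to 0, which is L ⇒ W
n=6: can move to 4, which is L ⇒ W
n=7: can move to 0, which is L ⇒ W
n=8: moves to 6(W), 7(W); every one is W ⇒ L
n=9: can move to 8, which is L ⇒ W
n=10: can move to 8, which is L ⇒ W
n=11: can move to 0, which is L ⇒ W
n=12: can move to 4, which is L ⇒ W
n=13: can move to 0, which is L ⇒ W
n=14: moves to 7(W), 12(W), 13(W); every one is W ⇒ L
n=15: can move to 14, which is L ⇒ W
n=16: can move to 14, which is L ⇒ W
n=17: can move to 0, which is L ⇒ W
n=18: moves to 6(W), 15(W), 16(W), 17(W); every one is W ⇒ L
n=19: can move to 0, which is L ⇒ W
n=20: can move to 18, which is L ⇒ W
n=21: can move to 14, which is L ⇒ W
n=22: moves to 11(W), 20(W), 21(W); every one is W ⇒ L
n=23: can move to 0, which is L ⇒ W
n=24: can move to 8, which is L ⇒ W
n=25: moves to 20(W), 24(W); every one is W ⇒ L
n=26: can move to 25, which is L ⇒ W
n=27: moves to 9(W), 24(W), 26(W); every one is W ⇒ L
n=28: can move to 27, which is L ⇒ W
n=29: can move to 0, which is L ⇒ W
n=30: can move to 25, which is L ⇒ W
n=31: can move to 0, which is L ⇒ W
n=32: moves to 30(W), 31(W); every one is W ⇒ L
n=33: can move to 22, which is L ⇒ W
n=34: can move to 32, which is L ⇒ W
L entries with 0 ≤ n ≤ 34: n = 0, 4, 8, 14, 18, 22, 25, 27, 32; that makes 9.

9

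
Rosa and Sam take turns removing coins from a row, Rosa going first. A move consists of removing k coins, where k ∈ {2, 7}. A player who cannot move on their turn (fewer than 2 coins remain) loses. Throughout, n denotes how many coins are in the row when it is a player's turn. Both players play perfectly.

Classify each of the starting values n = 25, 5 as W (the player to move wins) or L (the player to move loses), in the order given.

Classify positions by backward induction: terminal positions (no move available) are L. From any other position, the mover wins iff some move reaches an L.
n=0: no move → L
n=1: no move → L
n=2: →0(L), so W
n=3: →1(L), so W
n=4: →2(W) only, which is W, so L
n=5: →3(W) only, which is W, so L
n=6: →4(L), so W
n=7: →5(L), so W
n=8: →1(L), so W
n=9: →7(W), 2(W) — all W, so L
n=10: →8(W), 3(W) — all W, so L
n=11: →9(L), so W
n=12: →10(L), so W
n=13: →11(W), 6(W) — all W, so L
n=14: →12(W), 7(W) — all W, so L
n=15: →13(L), so W
n=16: →14(L), so W
n=17: →10(L), so W
n=18: →16(W), 11(W) — all W, so L
n=19: →17(W), 12(W) — all W, so L
n=20: →18(L), so W
n=21: →19(L), so W
n=22: →20(W), 15(W) — all W, so L
n=23: →21(W), 16(W) — all W, so L
n=24: →22(L), so W
n=25: →23(L), so W

25: W, 5: L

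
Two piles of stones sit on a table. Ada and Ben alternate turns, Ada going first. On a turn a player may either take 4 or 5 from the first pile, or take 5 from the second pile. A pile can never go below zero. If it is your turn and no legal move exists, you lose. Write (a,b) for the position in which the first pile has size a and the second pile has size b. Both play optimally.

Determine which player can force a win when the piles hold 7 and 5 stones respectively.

Ben wins.

Compute win/loss labels from the base case upward. A position with no move is L. Any other position is W if it can reach an L in one move, else L.
No move ever increases a pile, so every position that can arise here has a ≤ 7 and b ≤ 5; it is enough to label the cells with 0 ≤ a ≤ 7 and 0 ≤ b ≤ 5.
Every move lowers a or b (never raises either), so fill the grid row by row in increasing a, and left to right within a row: each cell's successors are then already labelled.
      b=0  b=1  b=2  b=3  b=4  b=5
a=0:    L    L    L    L    L    W
a=1:    L    L    L    L    L    W
a=2:    L    L    L    L    L    W
a=3:    L    L    L    L    L    W
a=4:    W    W    W    W    W    L
a=5:    W    W    W    W    W    L
a=6:    W    W    W    W    W    L
a=7:    W    W    W    W    W    L
Cells with no legal move (terminal, hence L): (0,0), (0,1), (0,2), (0,3), (0,4), (1,0), (1,1), (1,2), (1,3), (1,4), (2,0), (2,1), (2,2), (2,3), (2,4), (3,0), (3,1), (3,2), (3,3), (3,4).
The remaining L cells, each justified by listing all of its moves:
(4,5): →(0,5)(W), (4,0)(W) — all W, so L
(5,5): →(1,5)(W), (0,5)(W), (5,0)(W) — all W, so L
(6,5): →(2,5)(W), (1,5)(W), (6,0)(W) — all W, so L
(7,5): →(3,5)(W), (2,5)(W), (7,0)(W) — all W, so L
Every other cell has at least one move into one of the L cells above, so it is W.
The starting position (7,5) is L: whatever Ada does, the opponent receives a W position.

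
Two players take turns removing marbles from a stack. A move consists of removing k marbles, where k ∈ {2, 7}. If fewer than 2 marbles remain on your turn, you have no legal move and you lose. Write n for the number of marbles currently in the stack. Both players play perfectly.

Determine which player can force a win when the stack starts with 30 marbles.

The first player wins.

Classify positions by backward induction: terminal positions (no move available) are L. From any other position, the mover wins iff some move reaches an L.
n=0: no move → L
n=1: no move → L
n=2: →0(L), so W
n=3: →1(L), so W
n=4: →2(W) only, which is W, so L
n=5: →3(W) only, which is W, so L
n=6: →4(L), so W
n=7: →5(L), so W
n=8: →1(L), so W
n=9: →7(W), 2(W) — all W, so L
n=10: →8(W), 3(W) — all W, so L
n=11: →9(L), so W
n=12: →10(L), so W
n=13: →11(W), 6(W) — all W, so L
n=14: →12(W), 7(W) — all W, so L
n=15: →13(L), so W
n=16: →14(L), so W
n=17: →10(L), so W
n=18: →16(W), 11(W) — all W, so L
n=19: →17(W), 12(W) — all W, so L
n=20: →18(L), so W
n=21: →19(L), so W
n=22: →20(W), 15(W) — all W, so L
n=23: →21(W), 16(W) — all W, so L
n=24: →22(L), so W
n=25: →23(L), so W
n=26: →19(L), so W
n=27: →25(W), 20(W) — all W, so L
n=28: →26(W), 21(W) — all W, so L
n=29: →27(L), so W
n=30: →28(L), so W
The starting position 30 is W: the player to move should remove 2, leaving 28, handing over an L position.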